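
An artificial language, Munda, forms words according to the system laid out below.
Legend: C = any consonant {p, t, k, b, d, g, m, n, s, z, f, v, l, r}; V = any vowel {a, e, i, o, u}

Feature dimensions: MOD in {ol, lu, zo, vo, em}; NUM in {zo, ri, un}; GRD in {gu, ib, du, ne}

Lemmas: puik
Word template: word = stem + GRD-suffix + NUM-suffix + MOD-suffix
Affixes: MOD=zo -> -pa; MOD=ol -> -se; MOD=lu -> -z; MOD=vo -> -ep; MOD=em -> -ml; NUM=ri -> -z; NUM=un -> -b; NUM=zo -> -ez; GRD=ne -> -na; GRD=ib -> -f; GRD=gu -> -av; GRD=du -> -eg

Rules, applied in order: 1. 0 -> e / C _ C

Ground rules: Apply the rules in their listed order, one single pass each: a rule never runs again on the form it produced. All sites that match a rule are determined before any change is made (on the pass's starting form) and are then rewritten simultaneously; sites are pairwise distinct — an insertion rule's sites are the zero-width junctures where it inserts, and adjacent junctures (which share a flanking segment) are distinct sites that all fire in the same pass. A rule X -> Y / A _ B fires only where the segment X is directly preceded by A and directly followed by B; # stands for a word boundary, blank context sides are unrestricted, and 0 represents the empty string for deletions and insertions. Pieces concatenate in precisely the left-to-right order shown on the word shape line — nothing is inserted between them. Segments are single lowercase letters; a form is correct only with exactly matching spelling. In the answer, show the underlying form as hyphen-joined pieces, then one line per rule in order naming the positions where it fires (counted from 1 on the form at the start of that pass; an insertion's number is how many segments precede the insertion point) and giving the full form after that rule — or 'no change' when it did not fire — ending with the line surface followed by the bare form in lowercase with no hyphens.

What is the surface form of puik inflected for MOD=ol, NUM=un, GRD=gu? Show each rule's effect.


underlying: puik-av-b-se
1. 0 -> e / C _ C: inserts after position(s) 6, 7: puikavebese
surface: puikavebese


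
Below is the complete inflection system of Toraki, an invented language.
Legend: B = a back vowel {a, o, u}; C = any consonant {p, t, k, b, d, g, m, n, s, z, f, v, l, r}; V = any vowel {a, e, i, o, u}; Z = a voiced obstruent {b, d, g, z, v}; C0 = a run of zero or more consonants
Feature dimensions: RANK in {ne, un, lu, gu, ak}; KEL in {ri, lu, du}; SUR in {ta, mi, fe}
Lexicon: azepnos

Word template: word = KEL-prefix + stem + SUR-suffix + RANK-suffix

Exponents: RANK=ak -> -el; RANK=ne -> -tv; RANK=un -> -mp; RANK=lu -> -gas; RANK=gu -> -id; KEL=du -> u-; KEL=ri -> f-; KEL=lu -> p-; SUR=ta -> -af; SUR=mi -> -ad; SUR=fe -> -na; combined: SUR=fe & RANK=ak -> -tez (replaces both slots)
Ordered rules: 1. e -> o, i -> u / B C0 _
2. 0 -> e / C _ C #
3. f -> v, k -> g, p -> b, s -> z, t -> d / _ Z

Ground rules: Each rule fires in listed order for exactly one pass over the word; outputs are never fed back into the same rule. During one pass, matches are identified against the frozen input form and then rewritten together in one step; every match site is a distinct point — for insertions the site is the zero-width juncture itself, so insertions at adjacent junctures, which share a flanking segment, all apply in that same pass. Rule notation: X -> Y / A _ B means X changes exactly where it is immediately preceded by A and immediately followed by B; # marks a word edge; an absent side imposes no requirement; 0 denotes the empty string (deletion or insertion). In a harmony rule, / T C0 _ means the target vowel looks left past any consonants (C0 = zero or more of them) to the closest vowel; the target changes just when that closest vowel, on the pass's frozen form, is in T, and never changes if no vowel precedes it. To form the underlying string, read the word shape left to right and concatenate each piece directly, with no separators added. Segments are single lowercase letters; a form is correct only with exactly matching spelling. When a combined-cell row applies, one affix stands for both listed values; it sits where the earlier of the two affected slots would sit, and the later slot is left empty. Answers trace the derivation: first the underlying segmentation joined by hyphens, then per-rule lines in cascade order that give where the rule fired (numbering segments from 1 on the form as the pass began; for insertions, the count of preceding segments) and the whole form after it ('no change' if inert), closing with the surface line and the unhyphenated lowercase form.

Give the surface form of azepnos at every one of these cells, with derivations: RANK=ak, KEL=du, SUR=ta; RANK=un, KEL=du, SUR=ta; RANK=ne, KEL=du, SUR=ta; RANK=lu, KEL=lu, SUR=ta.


cell RANK=ak, KEL=du, SUR=ta:
underlying: u-azepnos-af-el
1. e -> o, i -> u / B C0 _: fires at position(s) 4, 11: uazopnosafol
2. 0 -> e / C _ C #: no change
3. f -> v, k -> g, p -> b, s -> z, t -> d / _ Z: no change
surface: uazopnosafol

cell RANK=un, KEL=du, SUR=ta:
underlying: u-azepnos-af-mp
1. e -> o, i -> u / B C0 _: fires at position(s) 4: uazopnosafmp
2. 0 -> e / C _ C #: inserts after position(s) 11: uazopnosafmep
3. f -> v, k -> g, p -> b, s -> z, t -> d / _ Z: no change
surface: uazopnosafmep

cell RANK=ne, KEL=du, SUR=ta:
underlying: u-azepnos-af-tv
1. e -> o, i -> u / B C0 _: fires at position(s) 4: uazopnosaftv
2. 0 -> e / C _ C #: inserts after position(s) 11: uazopnosaftev
3. f -> v, k -> g, p -> b, s -> z, t -> d / _ Z: no change
surface: uazopnosaftev

cell RANK=lu, KEL=lu, SUR=ta:
underlying: p-azepnos-af-gas
1. e -> o, i -> u / B C0 _: fires at position(s) 4: pazopnosafgas
2. 0 -> e / C _ C #: no change
3. f -> v, k -> g, p -> b, s -> z, t -> d / _ Z: fires at position(s) 10: pazopnosavgas
surface: pazopnosavgas


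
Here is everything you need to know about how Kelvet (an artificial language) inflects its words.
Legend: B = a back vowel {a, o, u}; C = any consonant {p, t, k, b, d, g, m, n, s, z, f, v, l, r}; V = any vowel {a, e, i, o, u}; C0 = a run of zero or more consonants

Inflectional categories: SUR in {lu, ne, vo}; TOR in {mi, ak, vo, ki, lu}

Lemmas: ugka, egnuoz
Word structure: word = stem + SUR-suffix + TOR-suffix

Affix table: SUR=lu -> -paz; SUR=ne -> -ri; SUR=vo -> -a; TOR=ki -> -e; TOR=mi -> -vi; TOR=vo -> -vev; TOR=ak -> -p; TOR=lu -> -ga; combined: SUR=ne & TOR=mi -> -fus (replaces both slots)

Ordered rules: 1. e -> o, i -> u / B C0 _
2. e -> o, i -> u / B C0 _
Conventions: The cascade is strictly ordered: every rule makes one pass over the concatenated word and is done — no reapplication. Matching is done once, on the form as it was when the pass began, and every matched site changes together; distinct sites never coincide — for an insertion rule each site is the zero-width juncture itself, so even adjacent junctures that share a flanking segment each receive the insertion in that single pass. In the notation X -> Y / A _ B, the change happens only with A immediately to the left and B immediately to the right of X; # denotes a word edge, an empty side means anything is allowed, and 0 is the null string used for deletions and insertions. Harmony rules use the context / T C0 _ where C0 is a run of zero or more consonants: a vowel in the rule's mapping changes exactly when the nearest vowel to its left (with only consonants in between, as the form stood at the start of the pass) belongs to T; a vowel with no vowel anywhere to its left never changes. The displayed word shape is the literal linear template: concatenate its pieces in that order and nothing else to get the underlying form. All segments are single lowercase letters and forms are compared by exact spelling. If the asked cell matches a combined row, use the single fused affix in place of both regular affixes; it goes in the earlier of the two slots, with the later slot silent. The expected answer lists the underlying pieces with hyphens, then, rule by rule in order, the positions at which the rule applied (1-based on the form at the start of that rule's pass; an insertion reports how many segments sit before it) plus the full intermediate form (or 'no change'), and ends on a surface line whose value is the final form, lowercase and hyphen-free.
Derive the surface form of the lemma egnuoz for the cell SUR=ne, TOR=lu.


underlying: egnuoz-ri-ga
1. e -> o, i -> u / B C0 _: fires at position(s) 8: egnuozruga
2. e -> o, i -> u / B C0 _: no change
surface: egnuozruga


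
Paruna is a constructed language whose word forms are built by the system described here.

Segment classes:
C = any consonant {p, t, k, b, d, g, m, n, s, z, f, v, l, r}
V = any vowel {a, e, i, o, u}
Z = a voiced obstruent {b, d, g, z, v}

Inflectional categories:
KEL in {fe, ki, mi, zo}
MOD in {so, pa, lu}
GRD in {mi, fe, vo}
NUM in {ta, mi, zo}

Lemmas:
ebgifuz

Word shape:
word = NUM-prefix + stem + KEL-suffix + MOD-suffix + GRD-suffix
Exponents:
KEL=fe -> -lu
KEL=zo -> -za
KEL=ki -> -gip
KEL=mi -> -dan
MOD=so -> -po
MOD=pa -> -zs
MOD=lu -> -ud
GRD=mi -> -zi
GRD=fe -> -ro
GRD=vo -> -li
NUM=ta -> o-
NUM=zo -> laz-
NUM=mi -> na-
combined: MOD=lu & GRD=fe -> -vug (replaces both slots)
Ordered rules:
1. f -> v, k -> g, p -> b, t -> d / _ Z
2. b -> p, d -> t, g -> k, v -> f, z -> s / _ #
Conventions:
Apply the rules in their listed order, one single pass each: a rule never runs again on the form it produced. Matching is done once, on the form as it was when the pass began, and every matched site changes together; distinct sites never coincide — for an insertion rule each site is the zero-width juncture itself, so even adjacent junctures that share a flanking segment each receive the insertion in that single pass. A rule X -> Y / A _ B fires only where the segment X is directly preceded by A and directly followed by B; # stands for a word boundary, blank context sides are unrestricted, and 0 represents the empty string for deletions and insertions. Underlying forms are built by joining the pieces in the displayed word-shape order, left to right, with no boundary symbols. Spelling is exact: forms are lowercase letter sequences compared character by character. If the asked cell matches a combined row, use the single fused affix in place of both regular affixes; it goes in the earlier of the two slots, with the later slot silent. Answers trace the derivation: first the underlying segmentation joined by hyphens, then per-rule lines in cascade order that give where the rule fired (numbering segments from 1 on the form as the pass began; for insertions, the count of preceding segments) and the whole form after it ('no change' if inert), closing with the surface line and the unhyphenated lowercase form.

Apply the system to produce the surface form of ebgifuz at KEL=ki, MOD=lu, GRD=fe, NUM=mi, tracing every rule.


underlying: na-ebgifuz-gip-vug
1. f -> v, k -> g, p -> b, t -> d / _ Z: fires at position(s) 12: naebgifuzgibvug
2. b -> p, d -> t, g -> k, v -> f, z -> s / _ #: fires at position(s) 15: naebgifuzgibvuk
surface: naebgifuzgibvuk


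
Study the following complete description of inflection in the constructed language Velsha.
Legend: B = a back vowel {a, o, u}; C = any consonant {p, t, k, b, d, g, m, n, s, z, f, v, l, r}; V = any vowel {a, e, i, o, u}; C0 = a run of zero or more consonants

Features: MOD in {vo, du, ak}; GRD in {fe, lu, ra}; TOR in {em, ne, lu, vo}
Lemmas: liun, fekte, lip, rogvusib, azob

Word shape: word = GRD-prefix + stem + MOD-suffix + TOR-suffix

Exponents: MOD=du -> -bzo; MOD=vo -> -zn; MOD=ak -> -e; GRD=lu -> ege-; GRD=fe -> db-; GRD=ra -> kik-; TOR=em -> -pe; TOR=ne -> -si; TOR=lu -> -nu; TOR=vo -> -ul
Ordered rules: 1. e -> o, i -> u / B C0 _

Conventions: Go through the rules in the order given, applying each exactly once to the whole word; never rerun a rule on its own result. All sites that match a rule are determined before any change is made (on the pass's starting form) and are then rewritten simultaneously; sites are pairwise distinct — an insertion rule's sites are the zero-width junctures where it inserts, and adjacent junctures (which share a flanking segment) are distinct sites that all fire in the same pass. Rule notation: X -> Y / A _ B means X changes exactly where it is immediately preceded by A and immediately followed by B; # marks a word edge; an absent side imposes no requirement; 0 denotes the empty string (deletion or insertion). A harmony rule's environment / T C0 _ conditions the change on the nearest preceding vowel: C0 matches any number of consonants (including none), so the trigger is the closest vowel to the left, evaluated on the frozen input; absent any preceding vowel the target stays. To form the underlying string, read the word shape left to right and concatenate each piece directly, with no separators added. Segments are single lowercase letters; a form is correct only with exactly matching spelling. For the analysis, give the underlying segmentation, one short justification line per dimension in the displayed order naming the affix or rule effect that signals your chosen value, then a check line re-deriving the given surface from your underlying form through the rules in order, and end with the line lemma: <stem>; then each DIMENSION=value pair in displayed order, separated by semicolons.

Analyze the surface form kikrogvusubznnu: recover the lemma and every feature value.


underlying: kik-rogvusib-zn-nu
MOD=vo - signalled by the affix -zn
GRD=ra - signalled by the affix kik-
TOR=lu - signalled by the affix -nu
check: kikrogvusibznnu -> kikrogvusubznnu
lemma: rogvusib; MOD=vo; GRD=ra; TOR=lu


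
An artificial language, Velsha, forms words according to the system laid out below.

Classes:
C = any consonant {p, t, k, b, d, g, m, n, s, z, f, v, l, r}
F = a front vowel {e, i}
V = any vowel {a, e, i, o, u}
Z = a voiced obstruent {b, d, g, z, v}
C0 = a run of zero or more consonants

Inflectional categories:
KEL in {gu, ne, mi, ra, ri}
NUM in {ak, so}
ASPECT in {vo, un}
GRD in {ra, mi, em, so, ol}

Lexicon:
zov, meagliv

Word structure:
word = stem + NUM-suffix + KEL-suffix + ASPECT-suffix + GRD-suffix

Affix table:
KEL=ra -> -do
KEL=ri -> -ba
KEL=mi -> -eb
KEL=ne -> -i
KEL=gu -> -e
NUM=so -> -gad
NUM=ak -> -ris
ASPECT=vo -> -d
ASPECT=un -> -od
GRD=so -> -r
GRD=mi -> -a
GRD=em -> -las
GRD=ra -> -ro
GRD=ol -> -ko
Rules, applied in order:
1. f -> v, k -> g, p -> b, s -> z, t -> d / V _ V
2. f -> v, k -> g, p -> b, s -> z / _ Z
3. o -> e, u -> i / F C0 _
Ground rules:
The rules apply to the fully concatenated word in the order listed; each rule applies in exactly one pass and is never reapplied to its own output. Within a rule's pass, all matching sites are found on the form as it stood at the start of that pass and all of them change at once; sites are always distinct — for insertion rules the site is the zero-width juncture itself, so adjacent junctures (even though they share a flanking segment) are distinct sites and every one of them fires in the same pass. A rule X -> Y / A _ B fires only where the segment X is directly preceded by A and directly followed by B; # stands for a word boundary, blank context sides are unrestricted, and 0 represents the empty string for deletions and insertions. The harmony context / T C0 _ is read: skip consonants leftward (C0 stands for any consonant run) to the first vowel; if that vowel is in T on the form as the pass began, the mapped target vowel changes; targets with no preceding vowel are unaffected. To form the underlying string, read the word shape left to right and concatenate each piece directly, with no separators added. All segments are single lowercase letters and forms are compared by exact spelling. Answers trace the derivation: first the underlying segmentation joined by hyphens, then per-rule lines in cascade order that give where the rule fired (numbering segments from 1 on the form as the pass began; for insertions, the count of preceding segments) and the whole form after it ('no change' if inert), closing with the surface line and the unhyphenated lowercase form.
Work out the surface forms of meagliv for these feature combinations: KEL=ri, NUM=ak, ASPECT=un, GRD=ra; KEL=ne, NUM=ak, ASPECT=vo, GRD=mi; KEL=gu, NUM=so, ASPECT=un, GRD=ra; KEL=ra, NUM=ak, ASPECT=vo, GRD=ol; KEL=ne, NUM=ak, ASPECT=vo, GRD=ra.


cell KEL=ri, NUM=ak, ASPECT=un, GRD=ra:
underlying: meagliv-ris-ba-od-ro
1. f -> v, k -> g, p -> b, s -> z, t -> d / V _ V: no change
2. f -> v, k -> g, p -> b, s -> z / _ Z: fires at position(s) 10: meaglivrizbaodro
3. o -> e, u -> i / F C0 _: no change
surface: meaglivrizbaodro

cell KEL=ne, NUM=ak, ASPECT=vo, GRD=mi:
underlying: meagliv-ris-i-d-a
1. f -> v, k -> g, p -> b, s -> z, t -> d / V _ V: fires at position(s) 10: meaglivrizida
2. f -> v, k -> g, p -> b, s -> z / _ Z: no change
3. o -> e, u -> i / F C0 _: no change
surface: meaglivrizida

cell KEL=gu, NUM=so, ASPECT=un, GRD=ra:
underlying: meagliv-gad-e-od-ro
1. f -> v, k -> g, p -> b, s -> z, t -> d / V _ V: no change
2. f -> v, k -> g, p -> b, s -> z / _ Z: no change
3. o -> e, u -> i / F C0 _: fires at position(s) 12: meaglivgadeedro
surface: meaglivgadeedro

cell KEL=ra, NUM=ak, ASPECT=vo, GRD=ol:
underlying: meagliv-ris-do-d-ko
1. f -> v, k -> g, p -> b, s -> z, t -> d / V _ V: no change
2. f -> v, k -> g, p -> b, s -> z / _ Z: fires at position(s) 10: meaglivrizdodko
3. o -> e, u -> i / F C0 _: fires at position(s) 12: meaglivrizdedko
surface: meaglivrizdedko

cell KEL=ne, NUM=ak, ASPECT=vo, GRD=ra:
underlying: meagliv-ris-i-d-ro
1. f -> v, k -> g, p -> b, s -> z, t -> d / V _ V: fires at position(s) 10: meaglivrizidro
2. f -> v, k -> g, p -> b, s -> z / _ Z: no change
3. o -> e, u -> i / F C0 _: fires at position(s) 14: meaglivrizidre
surface: meaglivrizidre


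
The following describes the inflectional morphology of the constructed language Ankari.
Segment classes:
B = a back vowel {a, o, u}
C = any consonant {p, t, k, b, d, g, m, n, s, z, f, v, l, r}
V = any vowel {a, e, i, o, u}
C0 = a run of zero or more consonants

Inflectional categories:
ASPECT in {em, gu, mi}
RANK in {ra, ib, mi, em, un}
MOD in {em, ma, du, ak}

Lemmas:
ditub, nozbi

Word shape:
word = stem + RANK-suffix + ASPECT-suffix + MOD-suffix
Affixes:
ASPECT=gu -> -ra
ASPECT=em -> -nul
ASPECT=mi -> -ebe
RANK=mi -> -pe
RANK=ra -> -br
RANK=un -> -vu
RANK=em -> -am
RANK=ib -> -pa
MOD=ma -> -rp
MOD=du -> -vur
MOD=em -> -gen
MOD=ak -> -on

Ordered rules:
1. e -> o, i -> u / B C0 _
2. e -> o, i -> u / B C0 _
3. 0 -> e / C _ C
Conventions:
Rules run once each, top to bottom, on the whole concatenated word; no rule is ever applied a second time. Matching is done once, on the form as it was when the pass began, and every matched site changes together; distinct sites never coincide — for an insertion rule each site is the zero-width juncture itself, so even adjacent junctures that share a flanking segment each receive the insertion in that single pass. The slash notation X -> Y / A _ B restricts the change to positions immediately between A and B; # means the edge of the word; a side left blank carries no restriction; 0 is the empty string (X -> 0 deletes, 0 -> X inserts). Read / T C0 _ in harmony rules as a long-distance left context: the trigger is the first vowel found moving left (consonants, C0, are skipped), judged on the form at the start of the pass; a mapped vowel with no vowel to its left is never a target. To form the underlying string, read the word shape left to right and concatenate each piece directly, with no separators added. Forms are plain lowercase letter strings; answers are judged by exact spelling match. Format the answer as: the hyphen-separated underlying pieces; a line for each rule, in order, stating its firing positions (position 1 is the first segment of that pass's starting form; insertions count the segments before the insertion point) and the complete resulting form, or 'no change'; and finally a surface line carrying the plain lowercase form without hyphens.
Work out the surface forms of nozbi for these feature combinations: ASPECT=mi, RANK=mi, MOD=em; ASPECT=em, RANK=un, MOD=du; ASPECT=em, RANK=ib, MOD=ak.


cell ASPECT=mi, RANK=mi, MOD=em:
underlying: nozbi-pe-ebe-gen
1. e -> o, i -> u / B C0 _: fires at position(s) 5: nozbupeebegen
2. e -> o, i -> u / B C0 _: fires at position(s) 7: nozbupoebegen
3. 0 -> e / C _ C: inserts after position(s) 3: nozebupoebegen
surface: nozebupoebegen

cell ASPECT=em, RANK=un, MOD=du:
underlying: nozbi-vu-nul-vur
1. e -> o, i -> u / B C0 _: fires at position(s) 5: nozbuvunulvur
2. e -> o, i -> u / B C0 _: no change
3. 0 -> e / C _ C: inserts after position(s) 3, 10: nozebuvunulevur
surface: nozebuvunulevur

cell ASPECT=em, RANK=ib, MOD=ak:
underlying: nozbi-pa-nul-on
1. e -> o, i -> u / B C0 _: fires at position(s) 5: nozbupanulon
2. e -> o, i -> u / B C0 _: no change
3. 0 -> e / C _ C: inserts after position(s) 3: nozebupanulon
surface: nozebupanulon


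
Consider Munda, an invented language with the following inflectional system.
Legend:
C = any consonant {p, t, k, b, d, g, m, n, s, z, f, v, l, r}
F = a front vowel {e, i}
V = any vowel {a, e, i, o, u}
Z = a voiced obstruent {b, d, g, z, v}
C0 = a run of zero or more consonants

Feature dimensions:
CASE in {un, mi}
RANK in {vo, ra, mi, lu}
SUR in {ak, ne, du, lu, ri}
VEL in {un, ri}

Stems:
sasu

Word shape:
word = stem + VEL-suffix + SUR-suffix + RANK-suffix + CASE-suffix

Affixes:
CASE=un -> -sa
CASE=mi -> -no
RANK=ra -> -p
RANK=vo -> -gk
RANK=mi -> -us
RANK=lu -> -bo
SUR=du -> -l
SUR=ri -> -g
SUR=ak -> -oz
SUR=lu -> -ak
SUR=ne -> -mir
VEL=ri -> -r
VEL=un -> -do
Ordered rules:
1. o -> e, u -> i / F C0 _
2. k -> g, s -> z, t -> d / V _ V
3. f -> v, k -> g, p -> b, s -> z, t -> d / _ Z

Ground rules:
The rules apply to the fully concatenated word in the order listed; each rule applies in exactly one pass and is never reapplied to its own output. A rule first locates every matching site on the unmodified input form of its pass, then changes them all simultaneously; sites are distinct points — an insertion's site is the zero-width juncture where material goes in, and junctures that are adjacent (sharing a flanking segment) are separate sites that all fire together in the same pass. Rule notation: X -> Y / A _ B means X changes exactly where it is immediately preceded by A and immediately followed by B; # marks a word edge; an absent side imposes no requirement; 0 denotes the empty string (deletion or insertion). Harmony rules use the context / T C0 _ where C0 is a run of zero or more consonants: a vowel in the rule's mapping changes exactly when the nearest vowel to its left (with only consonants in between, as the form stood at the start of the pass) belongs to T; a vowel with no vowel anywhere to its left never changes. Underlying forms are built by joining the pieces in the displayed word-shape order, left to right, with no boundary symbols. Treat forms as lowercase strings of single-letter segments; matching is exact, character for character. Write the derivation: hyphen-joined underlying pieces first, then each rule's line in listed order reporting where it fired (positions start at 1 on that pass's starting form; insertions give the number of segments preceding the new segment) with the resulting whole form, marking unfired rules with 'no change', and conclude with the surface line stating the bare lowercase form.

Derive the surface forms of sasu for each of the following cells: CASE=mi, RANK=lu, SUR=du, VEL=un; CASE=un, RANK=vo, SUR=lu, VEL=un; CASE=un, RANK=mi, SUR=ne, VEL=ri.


cell CASE=mi, RANK=lu, SUR=du, VEL=un:
underlying: sasu-do-l-bo-no
1. o -> e, u -> i / F C0 _: no change
2. k -> g, s -> z, t -> d / V _ V: fires at position(s) 3: sazudolbono
3. f -> v, k -> g, p -> b, s -> z, t -> d / _ Z: no change
surface: sazudolbono

cell CASE=un, RANK=vo, SUR=lu, VEL=un:
underlying: sasu-do-ak-gk-sa
1. o -> e, u -> i / F C0 _: no change
2. k -> g, s -> z, t -> d / V _ V: fires at position(s) 3: sazudoakgksa
3. f -> v, k -> g, p -> b, s -> z, t -> d / _ Z: fires at position(s) 8: sazudoaggksa
surface: sazudoaggksa

cell CASE=un, RANK=mi, SUR=ne, VEL=ri:
underlying: sasu-r-mir-us-sa
1. o -> e, u -> i / F C0 _: fires at position(s) 9: sasurmirissa
2. k -> g, s -> z, t -> d / V _ V: fires at position(s) 3: sazurmirissa
3. f -> v, k -> g, p -> b, s -> z, t -> d / _ Z: no change
surface: sazurmirissa


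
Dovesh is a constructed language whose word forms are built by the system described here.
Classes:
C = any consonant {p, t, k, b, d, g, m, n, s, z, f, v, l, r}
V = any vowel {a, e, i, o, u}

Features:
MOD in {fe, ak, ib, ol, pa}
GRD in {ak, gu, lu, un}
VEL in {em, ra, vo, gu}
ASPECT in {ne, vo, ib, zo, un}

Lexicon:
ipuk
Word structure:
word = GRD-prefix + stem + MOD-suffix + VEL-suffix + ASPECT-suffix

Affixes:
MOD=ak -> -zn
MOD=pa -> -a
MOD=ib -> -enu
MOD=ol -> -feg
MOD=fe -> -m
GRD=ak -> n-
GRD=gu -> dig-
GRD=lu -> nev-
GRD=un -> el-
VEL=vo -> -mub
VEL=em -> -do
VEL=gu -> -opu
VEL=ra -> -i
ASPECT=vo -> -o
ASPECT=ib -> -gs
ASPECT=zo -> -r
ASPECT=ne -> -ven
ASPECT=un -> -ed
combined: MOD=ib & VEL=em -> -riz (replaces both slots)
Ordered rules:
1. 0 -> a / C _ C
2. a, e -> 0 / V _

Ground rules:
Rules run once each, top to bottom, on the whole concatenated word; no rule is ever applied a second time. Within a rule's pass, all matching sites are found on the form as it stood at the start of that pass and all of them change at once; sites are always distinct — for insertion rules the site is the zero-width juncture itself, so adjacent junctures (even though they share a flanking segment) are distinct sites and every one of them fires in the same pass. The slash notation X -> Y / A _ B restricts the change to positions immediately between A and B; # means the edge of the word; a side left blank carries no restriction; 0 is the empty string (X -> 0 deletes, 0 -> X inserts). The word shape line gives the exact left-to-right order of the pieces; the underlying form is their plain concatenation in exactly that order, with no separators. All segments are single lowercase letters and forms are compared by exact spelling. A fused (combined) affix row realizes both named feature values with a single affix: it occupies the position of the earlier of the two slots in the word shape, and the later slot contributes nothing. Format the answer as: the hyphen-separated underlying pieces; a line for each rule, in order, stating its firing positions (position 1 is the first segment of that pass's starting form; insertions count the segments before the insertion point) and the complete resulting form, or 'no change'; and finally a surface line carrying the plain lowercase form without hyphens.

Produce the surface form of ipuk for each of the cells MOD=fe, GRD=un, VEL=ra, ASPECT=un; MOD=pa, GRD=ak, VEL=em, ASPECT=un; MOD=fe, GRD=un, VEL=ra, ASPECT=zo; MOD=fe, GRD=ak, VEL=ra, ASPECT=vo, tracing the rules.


cell MOD=fe, GRD=un, VEL=ra, ASPECT=un:
underlying: el-ipuk-m-i-ed
1. 0 -> a / C _ C: inserts after position(s) 6: elipukamied
2. a, e -> 0 / V _: fires at position(s) 10: elipukamid
surface: elipukamid

cell MOD=pa, GRD=ak, VEL=em, ASPECT=un:
underlying: n-ipuk-a-do-ed
1. 0 -> a / C _ C: no change
2. a, e -> 0 / V _: fires at position(s) 9: nipukadod
surface: nipukadod

cell MOD=fe, GRD=un, VEL=ra, ASPECT=zo:
underlying: el-ipuk-m-i-r
1. 0 -> a / C _ C: inserts after position(s) 6: elipukamir
2. a, e -> 0 / V _: no change
surface: elipukamir

cell MOD=fe, GRD=ak, VEL=ra, ASPECT=vo:
underlying: n-ipuk-m-i-o
1. 0 -> a / C _ C: inserts after position(s) 5: nipukamio
2. a, e -> 0 / V _: no change
surface: nipukamio


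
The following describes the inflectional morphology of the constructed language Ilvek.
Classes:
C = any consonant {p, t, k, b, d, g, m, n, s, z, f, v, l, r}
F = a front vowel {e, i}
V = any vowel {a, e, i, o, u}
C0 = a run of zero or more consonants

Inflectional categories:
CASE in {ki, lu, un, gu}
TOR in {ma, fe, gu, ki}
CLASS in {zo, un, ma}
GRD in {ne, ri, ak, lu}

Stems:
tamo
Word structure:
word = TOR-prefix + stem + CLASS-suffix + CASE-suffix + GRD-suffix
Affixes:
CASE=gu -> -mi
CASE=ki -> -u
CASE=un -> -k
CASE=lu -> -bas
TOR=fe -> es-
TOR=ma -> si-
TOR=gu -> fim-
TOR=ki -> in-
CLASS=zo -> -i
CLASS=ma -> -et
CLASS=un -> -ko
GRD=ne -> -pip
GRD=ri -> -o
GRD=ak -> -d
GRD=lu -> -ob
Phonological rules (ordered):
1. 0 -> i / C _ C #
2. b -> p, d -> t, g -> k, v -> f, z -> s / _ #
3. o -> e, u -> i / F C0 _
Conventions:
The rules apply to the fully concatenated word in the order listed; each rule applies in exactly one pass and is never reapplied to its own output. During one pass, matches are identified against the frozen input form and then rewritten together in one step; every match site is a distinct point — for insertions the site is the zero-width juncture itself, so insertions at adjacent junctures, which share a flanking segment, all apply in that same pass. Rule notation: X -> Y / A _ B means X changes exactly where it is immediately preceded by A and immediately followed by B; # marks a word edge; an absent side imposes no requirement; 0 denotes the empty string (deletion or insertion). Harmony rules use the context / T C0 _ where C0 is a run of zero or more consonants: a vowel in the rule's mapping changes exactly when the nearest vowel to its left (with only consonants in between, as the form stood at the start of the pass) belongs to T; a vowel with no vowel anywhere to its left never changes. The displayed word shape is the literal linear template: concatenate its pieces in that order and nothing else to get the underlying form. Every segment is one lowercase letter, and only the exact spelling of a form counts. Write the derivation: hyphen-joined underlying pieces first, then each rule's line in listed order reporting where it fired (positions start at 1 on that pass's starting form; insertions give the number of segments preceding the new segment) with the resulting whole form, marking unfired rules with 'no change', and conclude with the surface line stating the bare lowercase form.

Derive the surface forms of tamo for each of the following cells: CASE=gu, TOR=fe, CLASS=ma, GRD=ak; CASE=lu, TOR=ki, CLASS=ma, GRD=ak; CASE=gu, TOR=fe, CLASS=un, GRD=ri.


cell CASE=gu, TOR=fe, CLASS=ma, GRD=ak:
underlying: es-tamo-et-mi-d
1. 0 -> i / C _ C #: no change
2. b -> p, d -> t, g -> k, v -> f, z -> s / _ #: fires at position(s) 11: estamoetmit
3. o -> e, u -> i / F C0 _: no change
surface: estamoetmit

cell CASE=lu, TOR=ki, CLASS=ma, GRD=ak:
underlying: in-tamo-et-bas-d
1. 0 -> i / C _ C #: inserts after position(s) 11: intamoetbasid
2. b -> p, d -> t, g -> k, v -> f, z -> s / _ #: fires at position(s) 13: intamoetbasit
3. o -> e, u -> i / F C0 _: no change
surface: intamoetbasit

cell CASE=gu, TOR=fe, CLASS=un, GRD=ri:
underlying: es-tamo-ko-mi-o
1. 0 -> i / C _ C #: no change
2. b -> p, d -> t, g -> k, v -> f, z -> s / _ #: no change
3. o -> e, u -> i / F C0 _: fires at position(s) 11: estamokomie
surface: estamokomie


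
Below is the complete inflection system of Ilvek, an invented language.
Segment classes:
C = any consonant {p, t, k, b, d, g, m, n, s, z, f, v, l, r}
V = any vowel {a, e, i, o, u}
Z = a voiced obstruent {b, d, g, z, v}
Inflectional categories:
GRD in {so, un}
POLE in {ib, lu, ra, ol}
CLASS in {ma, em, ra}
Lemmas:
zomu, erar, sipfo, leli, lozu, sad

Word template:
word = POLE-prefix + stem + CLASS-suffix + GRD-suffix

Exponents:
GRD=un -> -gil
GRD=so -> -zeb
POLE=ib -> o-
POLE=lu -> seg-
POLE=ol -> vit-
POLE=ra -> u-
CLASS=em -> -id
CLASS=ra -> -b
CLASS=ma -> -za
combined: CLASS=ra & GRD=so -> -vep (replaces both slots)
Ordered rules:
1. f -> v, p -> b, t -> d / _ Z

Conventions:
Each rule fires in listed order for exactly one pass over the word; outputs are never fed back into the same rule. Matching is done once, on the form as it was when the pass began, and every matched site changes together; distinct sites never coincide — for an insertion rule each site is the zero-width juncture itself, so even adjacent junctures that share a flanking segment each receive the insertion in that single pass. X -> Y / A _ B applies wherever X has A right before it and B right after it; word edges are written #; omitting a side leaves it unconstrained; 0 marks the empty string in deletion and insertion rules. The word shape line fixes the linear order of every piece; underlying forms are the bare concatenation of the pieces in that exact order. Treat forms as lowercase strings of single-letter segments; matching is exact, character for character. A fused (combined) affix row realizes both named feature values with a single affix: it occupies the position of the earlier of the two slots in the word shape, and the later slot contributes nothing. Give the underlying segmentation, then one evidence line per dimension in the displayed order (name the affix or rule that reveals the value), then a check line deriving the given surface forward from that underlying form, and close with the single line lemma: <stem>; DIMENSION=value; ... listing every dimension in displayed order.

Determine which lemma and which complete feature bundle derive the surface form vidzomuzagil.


underlying: vit-zomu-za-gil
GRD=un - signalled by the affix -gil
POLE=ol - signalled by the affix vit-
CLASS=ma - signalled by the affix -za
check: vitzomuzagil -> vidzomuzagil
lemma: zomu; GRD=un; POLE=ol; CLASS=ma


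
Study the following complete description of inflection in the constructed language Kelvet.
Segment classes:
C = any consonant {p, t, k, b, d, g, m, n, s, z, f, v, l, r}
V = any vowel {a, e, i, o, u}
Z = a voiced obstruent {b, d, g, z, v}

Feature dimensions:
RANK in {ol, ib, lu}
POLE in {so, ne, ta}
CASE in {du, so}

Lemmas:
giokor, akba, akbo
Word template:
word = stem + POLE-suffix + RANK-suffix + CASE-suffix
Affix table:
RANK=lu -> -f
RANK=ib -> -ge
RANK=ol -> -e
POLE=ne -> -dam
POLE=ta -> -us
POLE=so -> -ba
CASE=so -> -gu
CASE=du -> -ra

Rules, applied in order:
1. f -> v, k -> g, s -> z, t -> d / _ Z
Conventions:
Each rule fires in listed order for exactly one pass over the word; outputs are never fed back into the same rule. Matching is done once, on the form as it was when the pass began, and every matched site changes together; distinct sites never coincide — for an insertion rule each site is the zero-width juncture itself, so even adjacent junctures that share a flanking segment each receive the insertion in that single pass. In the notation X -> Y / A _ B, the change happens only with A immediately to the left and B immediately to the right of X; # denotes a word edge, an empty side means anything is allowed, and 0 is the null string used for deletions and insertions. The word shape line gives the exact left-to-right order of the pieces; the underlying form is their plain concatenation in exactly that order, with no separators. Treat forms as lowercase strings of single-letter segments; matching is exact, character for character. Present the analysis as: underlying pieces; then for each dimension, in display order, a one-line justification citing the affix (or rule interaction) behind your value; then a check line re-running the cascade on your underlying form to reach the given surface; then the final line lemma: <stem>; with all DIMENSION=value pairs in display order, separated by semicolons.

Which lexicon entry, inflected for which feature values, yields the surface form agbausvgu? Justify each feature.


underlying: akba-us-f-gu
RANK=lu - signalled by the affix -f
POLE=ta - signalled by the affix -us
CASE=so - signalled by the affix -gu
check: akbausfgu -> agbausvgu
lemma: akba; RANK=lu; POLE=ta; CASE=so


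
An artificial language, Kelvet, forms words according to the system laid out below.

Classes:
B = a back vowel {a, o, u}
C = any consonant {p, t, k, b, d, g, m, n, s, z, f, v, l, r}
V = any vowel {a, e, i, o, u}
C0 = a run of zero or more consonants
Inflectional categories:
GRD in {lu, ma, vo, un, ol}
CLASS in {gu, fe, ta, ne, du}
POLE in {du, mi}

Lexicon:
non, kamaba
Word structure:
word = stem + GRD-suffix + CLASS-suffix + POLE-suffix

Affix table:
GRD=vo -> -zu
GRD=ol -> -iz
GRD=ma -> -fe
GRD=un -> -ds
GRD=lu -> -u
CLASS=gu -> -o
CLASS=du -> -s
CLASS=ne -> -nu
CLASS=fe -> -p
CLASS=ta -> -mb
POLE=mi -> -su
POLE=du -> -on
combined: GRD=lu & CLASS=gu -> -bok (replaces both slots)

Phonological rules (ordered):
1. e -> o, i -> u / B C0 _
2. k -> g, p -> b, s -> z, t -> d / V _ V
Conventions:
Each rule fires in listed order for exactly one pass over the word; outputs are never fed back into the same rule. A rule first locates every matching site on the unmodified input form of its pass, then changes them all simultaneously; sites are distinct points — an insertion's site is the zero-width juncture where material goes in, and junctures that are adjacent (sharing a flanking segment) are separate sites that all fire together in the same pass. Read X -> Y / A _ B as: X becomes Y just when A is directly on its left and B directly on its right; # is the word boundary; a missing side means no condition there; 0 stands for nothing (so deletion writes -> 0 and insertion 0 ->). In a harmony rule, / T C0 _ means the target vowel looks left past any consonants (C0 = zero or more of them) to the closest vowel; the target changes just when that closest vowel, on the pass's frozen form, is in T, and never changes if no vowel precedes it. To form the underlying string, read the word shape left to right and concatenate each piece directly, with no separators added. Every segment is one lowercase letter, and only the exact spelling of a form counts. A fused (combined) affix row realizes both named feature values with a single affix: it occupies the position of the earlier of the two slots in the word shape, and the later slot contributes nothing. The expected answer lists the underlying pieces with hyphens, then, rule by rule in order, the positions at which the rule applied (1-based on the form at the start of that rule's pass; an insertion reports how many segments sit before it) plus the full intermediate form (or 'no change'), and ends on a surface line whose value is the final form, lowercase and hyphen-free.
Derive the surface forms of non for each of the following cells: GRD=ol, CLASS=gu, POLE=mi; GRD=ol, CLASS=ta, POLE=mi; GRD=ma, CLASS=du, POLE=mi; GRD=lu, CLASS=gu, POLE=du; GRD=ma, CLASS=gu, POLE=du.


cell GRD=ol, CLASS=gu, POLE=mi:
underlying: non-iz-o-su
1. e -> o, i -> u / B C0 _: fires at position(s) 4: nonuzosu
2. k -> g, p -> b, s -> z, t -> d / V _ V: fires at position(s) 7: nonuzozu
surface: nonuzozu

cell GRD=ol, CLASS=ta, POLE=mi:
underlying: non-iz-mb-su
1. e -> o, i -> u / B C0 _: fires at position(s) 4: nonuzmbsu
2. k -> g, p -> b, s -> z, t -> d / V _ V: no change
surface: nonuzmbsu

cell GRD=ma, CLASS=du, POLE=mi:
underlying: non-fe-s-su
1. e -> o, i -> u / B C0 _: fires at position(s) 5: nonfossu
2. k -> g, p -> b, s -> z, t -> d / V _ V: no change
surface: nonfossu

cell GRD=lu, CLASS=gu, POLE=du:
underlying: non-bok-on
1. e -> o, i -> u / B C0 _: no change
2. k -> g, p -> b, s -> z, t -> d / V _ V: fires at position(s) 6: nonbogon
surface: nonbogon

cell GRD=ma, CLASS=gu, POLE=du:
underlying: non-fe-o-on
1. e -> o, i -> u / B C0 _: fires at position(s) 5: nonfooon
2. k -> g, p -> b, s -> z, t -> d / V _ V: no change
surface: nonfooon


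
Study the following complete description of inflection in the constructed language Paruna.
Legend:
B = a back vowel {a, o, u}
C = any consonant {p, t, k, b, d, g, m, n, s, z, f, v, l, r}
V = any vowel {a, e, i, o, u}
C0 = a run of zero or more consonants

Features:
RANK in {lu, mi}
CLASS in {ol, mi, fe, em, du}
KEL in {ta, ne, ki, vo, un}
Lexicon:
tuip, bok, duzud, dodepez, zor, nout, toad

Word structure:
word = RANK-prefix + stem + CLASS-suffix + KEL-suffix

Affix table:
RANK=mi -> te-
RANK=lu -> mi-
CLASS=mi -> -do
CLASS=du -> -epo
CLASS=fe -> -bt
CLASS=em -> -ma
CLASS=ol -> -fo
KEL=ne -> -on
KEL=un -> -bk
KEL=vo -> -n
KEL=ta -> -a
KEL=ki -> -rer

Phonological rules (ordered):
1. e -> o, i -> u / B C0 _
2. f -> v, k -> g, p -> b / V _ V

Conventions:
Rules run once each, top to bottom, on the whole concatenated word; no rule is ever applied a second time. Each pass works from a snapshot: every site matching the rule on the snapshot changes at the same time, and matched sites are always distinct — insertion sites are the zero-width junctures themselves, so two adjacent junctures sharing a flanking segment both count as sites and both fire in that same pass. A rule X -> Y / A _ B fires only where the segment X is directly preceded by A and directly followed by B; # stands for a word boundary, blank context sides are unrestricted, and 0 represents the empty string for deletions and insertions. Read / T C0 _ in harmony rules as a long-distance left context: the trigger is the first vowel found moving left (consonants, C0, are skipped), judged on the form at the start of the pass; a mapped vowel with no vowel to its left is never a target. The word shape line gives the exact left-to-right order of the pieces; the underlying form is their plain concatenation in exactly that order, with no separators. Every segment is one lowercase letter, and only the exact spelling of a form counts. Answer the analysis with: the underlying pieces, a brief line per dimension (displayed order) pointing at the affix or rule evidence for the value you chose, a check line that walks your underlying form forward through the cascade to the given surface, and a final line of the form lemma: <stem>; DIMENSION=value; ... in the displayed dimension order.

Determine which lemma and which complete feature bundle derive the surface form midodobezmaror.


underlying: mi-dodepez-ma-rer
RANK=lu - signalled by the affix mi-
CLASS=em - signalled by the affix -ma
KEL=ki - signalled by the affix -rer
check: midodepezmarer -> midodopezmaror -> midodobezmaror
lemma: dodepez; RANK=lu; CLASS=em; KEL=ki
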